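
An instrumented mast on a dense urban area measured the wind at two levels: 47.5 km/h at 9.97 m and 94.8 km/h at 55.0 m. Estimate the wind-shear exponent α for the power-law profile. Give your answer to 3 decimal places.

α ≈ 0.405

Power law: V₂/V₁ = (z₂/z₁)^α ⇒ α = ln(V₂/V₁) / ln(z₂/z₁)
α = ln(94.8/47.5) / ln(55.0/9.97) = ln(1.9958) / ln(5.5165)
  = 0.69104 / 1.70775 = 0.40465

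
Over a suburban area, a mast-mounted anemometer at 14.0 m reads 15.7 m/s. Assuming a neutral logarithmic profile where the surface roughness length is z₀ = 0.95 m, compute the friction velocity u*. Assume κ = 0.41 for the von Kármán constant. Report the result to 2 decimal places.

u* ≈ 2.39 m/s

Log law: V(z) = (u*/κ) · ln(z/z₀) ⇒ u* = κ · V / ln(z/z₀)
u* = 0.41 × 15.7 / ln(14.0/0.95) = 0.41 × 15.7 / 2.6904
   = 6.4370 / 2.6904 = 2.3926 m/s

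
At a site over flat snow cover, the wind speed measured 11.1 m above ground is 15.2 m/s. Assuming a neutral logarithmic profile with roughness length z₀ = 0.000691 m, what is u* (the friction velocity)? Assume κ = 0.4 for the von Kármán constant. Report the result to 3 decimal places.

u* ≈ 0.628 m/s

Log law: V(z) = (u*/κ) · ln(z/z₀) ⇒ u* = κ · V / ln(z/z₀)
u* = 0.4 × 15.2 / ln(11.1/0.000691) = 0.4 × 15.2 / 9.6843
   = 6.0800 / 9.6843 = 0.6278 m/s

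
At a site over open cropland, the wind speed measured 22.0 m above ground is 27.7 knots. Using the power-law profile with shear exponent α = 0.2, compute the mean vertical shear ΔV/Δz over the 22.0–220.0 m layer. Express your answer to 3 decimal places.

0.082 knots/m

Power law: V₂ = V₁ · (z₂/z₁)^α = 27.7 × (10.0000)^0.2 = 43.9015 knots
ΔV/Δz = (43.9015 − 27.7)/(220.0 − 22.0) = 16.2015/198.0000 = 0.08183 knots/m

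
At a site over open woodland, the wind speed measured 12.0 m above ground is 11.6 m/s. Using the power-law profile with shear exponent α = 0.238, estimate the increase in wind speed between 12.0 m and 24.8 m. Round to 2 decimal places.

2.19 m/s

Power law: V₂ = V₁ · (z₂/z₁)^α = 11.6 × (2.0667)^0.238 = 13.7877 m/s
ΔV = 13.7877 − 11.6 = 2.1877 m/s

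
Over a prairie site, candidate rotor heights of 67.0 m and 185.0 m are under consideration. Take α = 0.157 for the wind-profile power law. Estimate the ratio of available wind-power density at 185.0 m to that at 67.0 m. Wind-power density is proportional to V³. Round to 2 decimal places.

1.61

Speed ratio: V_B/V_A = (z_B/z_A)^α = (185.0/67.0)^0.157 = (2.7612)^0.157 = 1.17288
Power-density ratio: P_B/P_A = (V_B/V_A)³ = (1.17288)³ = 1.61345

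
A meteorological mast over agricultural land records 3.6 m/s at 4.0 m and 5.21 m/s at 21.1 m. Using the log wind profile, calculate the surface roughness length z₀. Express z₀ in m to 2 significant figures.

Log law: V(z) ∝ ln(z/z₀). With r = V₁/V₂ = 3.6/5.21 = 0.69098,
r · ln(z₂/z₀) = ln(z₁/z₀) ⇒ ln z₀ = (ln z₁ − r·ln z₂)/(1 − r)
ln z₀ = (1.38629 − 0.69098×3.04927) / 0.30902 = -2.3322
z₀ = exp(-2.3322) = 0.09709 m

z₀ ≈ 0.097 m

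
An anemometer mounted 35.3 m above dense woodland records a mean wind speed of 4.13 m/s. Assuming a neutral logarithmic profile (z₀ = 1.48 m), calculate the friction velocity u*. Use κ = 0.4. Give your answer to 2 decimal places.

u* ≈ 0.52 m/s

Log law: V(z) = (u*/κ) · ln(z/z₀) ⇒ u* = κ · V / ln(z/z₀)
u* = 0.4 × 4.13 / ln(35.3/1.48) = 0.4 × 4.13 / 3.1718
   = 1.6520 / 3.1718 = 0.5208 m/s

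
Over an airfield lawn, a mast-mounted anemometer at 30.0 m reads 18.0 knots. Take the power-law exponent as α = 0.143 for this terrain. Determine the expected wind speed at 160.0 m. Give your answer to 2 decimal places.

Power-law profile: V₂ = V₁ · (z₂/z₁)^α
V₂ = 18.0 × (160.0/30.0)^0.143 = 18.0 × (5.3333)^0.143
    = 18.0 × 1.2705 = 22.8683 knots

22.87 knots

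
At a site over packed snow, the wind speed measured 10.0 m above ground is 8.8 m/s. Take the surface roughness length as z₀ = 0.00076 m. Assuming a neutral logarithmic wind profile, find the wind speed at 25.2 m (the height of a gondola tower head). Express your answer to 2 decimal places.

9.66 m/s

Log law: V(z) ∝ ln(z/z₀), so V₂/V₁ = ln(z₂/z₀) / ln(z₁/z₀).
ln(25.2/0.00076) = 10.4090, ln(10.0/0.00076) = 9.4848
V₂ = 8.8 × 10.4090/9.4848 = 8.8 × 1.0974 = 9.6575 m/s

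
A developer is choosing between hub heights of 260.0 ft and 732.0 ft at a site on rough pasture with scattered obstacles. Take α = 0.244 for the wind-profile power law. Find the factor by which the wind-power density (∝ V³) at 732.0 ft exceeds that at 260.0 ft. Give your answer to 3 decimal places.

Speed ratio: V_B/V_A = (z_B/z_A)^α = (732.0/260.0)^0.244 = (2.8154)^0.244 = 1.28732
Power-density ratio: P_B/P_A = (V_B/V_A)³ = (1.28732)³ = 2.13335

2.133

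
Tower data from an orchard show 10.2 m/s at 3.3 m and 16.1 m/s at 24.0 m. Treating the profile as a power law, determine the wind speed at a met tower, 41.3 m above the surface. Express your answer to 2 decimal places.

18.24 m/s

First find α: α = ln(V₂/V₁)/ln(z₂/z₁) = ln(16.1/10.2)/ln(24.0/3.3) = 0.45643/1.98413 = 0.2300
Extrapolate from 24.0 m to 41.3 m: V₃ = 16.1 × (41.3/24.0)^0.2300 = 16.1 × 1.1330 = 18.2413 m/s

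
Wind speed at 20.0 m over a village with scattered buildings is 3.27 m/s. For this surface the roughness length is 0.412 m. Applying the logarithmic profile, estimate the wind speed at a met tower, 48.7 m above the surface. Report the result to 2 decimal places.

4.02 m/s

Log law: V(z) ∝ ln(z/z₀), so V₂/V₁ = ln(z₂/z₀) / ln(z₁/z₀).
ln(48.7/0.412) = 4.7724, ln(20.0/0.412) = 3.8825
V₂ = 3.27 × 4.7724/3.8825 = 3.27 × 1.2292 = 4.0196 m/s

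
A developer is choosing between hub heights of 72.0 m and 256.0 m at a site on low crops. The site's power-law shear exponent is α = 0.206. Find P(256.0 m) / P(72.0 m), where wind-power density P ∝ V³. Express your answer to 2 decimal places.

Speed ratio: V_B/V_A = (z_B/z_A)^α = (256.0/72.0)^0.206 = (3.5556)^0.206 = 1.29863
Power-density ratio: P_B/P_A = (V_B/V_A)³ = (1.29863)³ = 2.19008

2.19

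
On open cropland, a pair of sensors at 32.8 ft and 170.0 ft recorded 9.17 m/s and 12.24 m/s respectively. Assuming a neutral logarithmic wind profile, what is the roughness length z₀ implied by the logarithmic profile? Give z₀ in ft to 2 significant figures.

Log law: V(z) ∝ ln(z/z₀). With r = V₁/V₂ = 9.17/12.24 = 0.74918,
r · ln(z₂/z₀) = ln(z₁/z₀) ⇒ ln z₀ = (ln z₁ − r·ln z₂)/(1 − r)
ln z₀ = (3.49043 − 0.74918×5.13580) / 0.25082 = -1.4242
z₀ = exp(-1.4242) = 0.2407 ft

z₀ ≈ 0.24 ft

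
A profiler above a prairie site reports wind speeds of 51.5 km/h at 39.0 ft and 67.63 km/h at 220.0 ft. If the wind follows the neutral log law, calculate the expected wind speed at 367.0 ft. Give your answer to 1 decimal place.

Log law: V ∝ ln(z/z₀). From the pair, with r = V₁/V₂ = 0.76150,
ln z₀ = (ln z₁ − r·ln z₂)/(1 − r) = (3.6636 − 0.76150×5.3936)/0.23850 = -1.8602 → z₀ = 0.1556 ft
V₃ = V₁ · ln(z₃/z₀)/ln(z₁/z₀) = 51.5 × 7.7656/5.5238 = 72.4011 km/h

72.4 km/h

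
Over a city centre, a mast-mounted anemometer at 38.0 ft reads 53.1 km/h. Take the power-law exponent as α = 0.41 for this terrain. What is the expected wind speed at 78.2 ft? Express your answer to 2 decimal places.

71.38 km/h

Power-law profile: V₂ = V₁ · (z₂/z₁)^α
V₂ = 53.1 × (78.2/38.0)^0.41 = 53.1 × (2.0579)^0.41
    = 53.1 × 1.3443 = 71.3835 km/h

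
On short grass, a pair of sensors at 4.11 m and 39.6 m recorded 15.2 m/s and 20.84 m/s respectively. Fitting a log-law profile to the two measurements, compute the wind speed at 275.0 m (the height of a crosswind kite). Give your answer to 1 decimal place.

25.7 m/s

Log law: V ∝ ln(z/z₀). From the pair, with r = V₁/V₂ = 0.72937,
ln z₀ = (ln z₁ − r·ln z₂)/(1 − r) = (1.4134 − 0.72937×3.6788)/0.27063 = -4.6919 → z₀ = 0.009169 m
V₃ = V₁ · ln(z₃/z₀)/ln(z₁/z₀) = 15.2 × 10.3087/6.1053 = 25.6647 m/s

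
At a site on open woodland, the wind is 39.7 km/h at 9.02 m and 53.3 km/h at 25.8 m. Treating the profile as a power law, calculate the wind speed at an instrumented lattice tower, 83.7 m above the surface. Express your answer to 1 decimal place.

74.1 km/h

First find α: α = ln(V₂/V₁)/ln(z₂/z₁) = ln(53.3/39.7)/ln(25.8/9.02) = 0.29459/1.05093 = 0.2803
Extrapolate from 25.8 m to 83.7 m: V₃ = 53.3 × (83.7/25.8)^0.2803 = 53.3 × 1.3908 = 74.1301 km/h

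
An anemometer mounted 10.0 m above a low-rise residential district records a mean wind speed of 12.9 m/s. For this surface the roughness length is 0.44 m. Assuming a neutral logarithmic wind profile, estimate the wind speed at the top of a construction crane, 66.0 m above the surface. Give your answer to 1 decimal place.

Log law: V(z) ∝ ln(z/z₀), so V₂/V₁ = ln(z₂/z₀) / ln(z₁/z₀).
ln(66.0/0.44) = 5.0106, ln(10.0/0.44) = 3.1236
V₂ = 12.9 × 5.0106/3.1236 = 12.9 × 1.6041 = 20.6934 m/s

20.7 m/s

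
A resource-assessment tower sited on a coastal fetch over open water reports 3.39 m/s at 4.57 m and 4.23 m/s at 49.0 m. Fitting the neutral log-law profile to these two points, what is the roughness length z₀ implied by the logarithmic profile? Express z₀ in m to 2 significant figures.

z₀ ≈ 0.00032 m

Log law: V(z) ∝ ln(z/z₀). With r = V₁/V₂ = 3.39/4.23 = 0.80142,
r · ln(z₂/z₀) = ln(z₁/z₀) ⇒ ln z₀ = (ln z₁ − r·ln z₂)/(1 − r)
ln z₀ = (1.51951 − 0.80142×3.89182) / 0.19858 = -8.0544
z₀ = exp(-8.0544) = 0.0003177 m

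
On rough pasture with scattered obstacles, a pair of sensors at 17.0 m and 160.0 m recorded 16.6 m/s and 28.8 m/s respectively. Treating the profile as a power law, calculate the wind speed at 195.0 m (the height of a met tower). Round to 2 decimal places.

First find α: α = ln(V₂/V₁)/ln(z₂/z₁) = ln(28.8/16.6)/ln(160.0/17.0) = 0.55097/2.24196 = 0.2458
Extrapolate from 160.0 m to 195.0 m: V₃ = 28.8 × (195.0/160.0)^0.2458 = 28.8 × 1.0498 = 30.2348 m/s

30.23 m/s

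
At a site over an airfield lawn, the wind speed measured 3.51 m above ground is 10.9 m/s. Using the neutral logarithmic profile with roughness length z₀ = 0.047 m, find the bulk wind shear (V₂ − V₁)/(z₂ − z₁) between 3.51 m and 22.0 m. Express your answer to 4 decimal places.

Log law: V₂ = V₁ · ln(z₂/z₀)/ln(z₁/z₀) = 10.9 × 6.1487/4.3132 = 15.5383 m/s
ΔV/Δz = (15.5383 − 10.9)/(22.0 − 3.51) = 4.6383/18.4900 = 0.25086 m/s/m

0.2509 m/s/m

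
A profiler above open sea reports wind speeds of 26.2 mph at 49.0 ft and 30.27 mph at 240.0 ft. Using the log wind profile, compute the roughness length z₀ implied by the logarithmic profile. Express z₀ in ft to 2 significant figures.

z₀ ≈ 0.0018 ft

Log law: V(z) ∝ ln(z/z₀). With r = V₁/V₂ = 26.2/30.27 = 0.86554,
r · ln(z₂/z₀) = ln(z₁/z₀) ⇒ ln z₀ = (ln z₁ − r·ln z₂)/(1 − r)
ln z₀ = (3.89182 − 0.86554×5.48064) / 0.13446 = -6.3360
z₀ = exp(-6.3360) = 0.001771 ft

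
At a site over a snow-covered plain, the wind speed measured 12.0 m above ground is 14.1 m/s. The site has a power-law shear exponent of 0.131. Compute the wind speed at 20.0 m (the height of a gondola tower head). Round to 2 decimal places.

Power-law profile: V₂ = V₁ · (z₂/z₁)^α
V₂ = 14.1 × (20.0/12.0)^0.131 = 14.1 × (1.6667)^0.131
    = 14.1 × 1.0692 = 15.0758 m/s

15.08 m/s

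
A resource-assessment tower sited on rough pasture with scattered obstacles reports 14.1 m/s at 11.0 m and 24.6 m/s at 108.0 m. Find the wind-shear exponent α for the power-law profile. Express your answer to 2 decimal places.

Power law: V₂/V₁ = (z₂/z₁)^α ⇒ α = ln(V₂/V₁) / ln(z₂/z₁)
α = ln(24.6/14.1) / ln(108.0/11.0) = ln(1.7447) / ln(9.8182)
  = 0.55657 / 2.28424 = 0.24366

α ≈ 0.24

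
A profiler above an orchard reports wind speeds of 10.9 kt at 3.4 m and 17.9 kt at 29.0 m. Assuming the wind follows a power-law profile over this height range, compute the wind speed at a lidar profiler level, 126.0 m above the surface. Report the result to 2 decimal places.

25.15 kt

First find α: α = ln(V₂/V₁)/ln(z₂/z₁) = ln(17.9/10.9)/ln(29.0/3.4) = 0.49604/2.14352 = 0.2314
Extrapolate from 29.0 m to 126.0 m: V₃ = 17.9 × (126.0/29.0)^0.2314 = 17.9 × 1.4049 = 25.1471 kt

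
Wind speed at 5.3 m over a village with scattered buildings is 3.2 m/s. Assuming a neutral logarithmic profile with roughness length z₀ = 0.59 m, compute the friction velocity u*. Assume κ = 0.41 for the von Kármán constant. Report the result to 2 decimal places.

u* ≈ 0.60 m/s

Log law: V(z) = (u*/κ) · ln(z/z₀) ⇒ u* = κ · V / ln(z/z₀)
u* = 0.41 × 3.2 / ln(5.3/0.59) = 0.41 × 3.2 / 2.1953
   = 1.3120 / 2.1953 = 0.5976 m/s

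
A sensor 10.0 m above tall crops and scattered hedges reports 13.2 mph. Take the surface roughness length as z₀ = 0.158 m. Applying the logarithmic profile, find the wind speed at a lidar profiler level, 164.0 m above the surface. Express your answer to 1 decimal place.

22.1 mph

Log law: V(z) ∝ ln(z/z₀), so V₂/V₁ = ln(z₂/z₀) / ln(z₁/z₀).
ln(164.0/0.158) = 6.9450, ln(10.0/0.158) = 4.1477
V₂ = 13.2 × 6.9450/4.1477 = 13.2 × 1.6744 = 22.1022 mph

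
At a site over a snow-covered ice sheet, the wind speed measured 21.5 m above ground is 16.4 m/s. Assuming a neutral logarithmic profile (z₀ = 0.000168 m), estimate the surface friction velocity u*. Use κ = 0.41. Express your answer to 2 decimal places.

u* ≈ 0.57 m/s

Log law: V(z) = (u*/κ) · ln(z/z₀) ⇒ u* = κ · V / ln(z/z₀)
u* = 0.41 × 16.4 / ln(21.5/0.000168) = 0.41 × 16.4 / 11.7596
   = 6.7240 / 11.7596 = 0.5718 m/s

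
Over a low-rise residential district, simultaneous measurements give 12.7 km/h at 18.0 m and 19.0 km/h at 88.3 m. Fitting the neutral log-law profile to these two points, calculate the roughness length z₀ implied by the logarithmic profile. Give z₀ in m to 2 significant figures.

z₀ ≈ 0.73 m

Log law: V(z) ∝ ln(z/z₀). With r = V₁/V₂ = 12.7/19.0 = 0.66842,
r · ln(z₂/z₀) = ln(z₁/z₀) ⇒ ln z₀ = (ln z₁ − r·ln z₂)/(1 − r)
ln z₀ = (2.89037 − 0.66842×4.48074) / 0.33158 = -0.3156
z₀ = exp(-0.3156) = 0.7293 m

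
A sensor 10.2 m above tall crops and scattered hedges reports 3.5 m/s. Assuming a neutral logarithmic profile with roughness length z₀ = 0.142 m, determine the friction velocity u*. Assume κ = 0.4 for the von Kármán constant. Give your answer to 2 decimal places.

u* ≈ 0.33 m/s

Log law: V(z) = (u*/κ) · ln(z/z₀) ⇒ u* = κ · V / ln(z/z₀)
u* = 0.4 × 3.5 / ln(10.2/0.142) = 0.4 × 3.5 / 4.2743
   = 1.4000 / 4.2743 = 0.3275 m/s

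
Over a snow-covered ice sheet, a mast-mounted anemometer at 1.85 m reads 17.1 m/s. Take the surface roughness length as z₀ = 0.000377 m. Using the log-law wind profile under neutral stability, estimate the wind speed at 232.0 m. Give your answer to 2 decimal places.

26.82 m/s

Log law: V(z) ∝ ln(z/z₀), so V₂/V₁ = ln(z₂/z₀) / ln(z₁/z₀).
ln(232.0/0.000377) = 13.3300, ln(1.85/0.000377) = 8.4985
V₂ = 17.1 × 13.3300/8.4985 = 17.1 × 1.5685 = 26.8217 m/s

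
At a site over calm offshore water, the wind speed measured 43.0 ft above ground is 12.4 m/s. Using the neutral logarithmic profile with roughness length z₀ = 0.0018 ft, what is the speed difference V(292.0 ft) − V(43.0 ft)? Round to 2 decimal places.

2.36 m/s

Log law: V₂ = V₁ · ln(z₂/z₀)/ln(z₁/z₀) = 12.4 × 11.9967/10.0812 = 14.7562 m/s
ΔV = 14.7562 − 12.4 = 2.3562 m/s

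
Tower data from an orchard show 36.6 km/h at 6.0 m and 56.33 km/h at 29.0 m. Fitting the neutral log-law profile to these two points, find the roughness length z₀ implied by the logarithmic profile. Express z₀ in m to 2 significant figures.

z₀ ≈ 0.32 m

Log law: V(z) ∝ ln(z/z₀). With r = V₁/V₂ = 36.6/56.33 = 0.64974,
r · ln(z₂/z₀) = ln(z₁/z₀) ⇒ ln z₀ = (ln z₁ − r·ln z₂)/(1 − r)
ln z₀ = (1.79176 − 0.64974×3.36730) / 0.35026 = -1.1309
z₀ = exp(-1.1309) = 0.3227 m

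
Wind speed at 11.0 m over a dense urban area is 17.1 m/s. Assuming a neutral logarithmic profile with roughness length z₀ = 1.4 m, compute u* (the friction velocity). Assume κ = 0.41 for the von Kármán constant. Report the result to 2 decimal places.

Log law: V(z) = (u*/κ) · ln(z/z₀) ⇒ u* = κ · V / ln(z/z₀)
u* = 0.41 × 17.1 / ln(11.0/1.4) = 0.41 × 17.1 / 2.0614
   = 7.0110 / 2.0614 = 3.4010 m/s

u* ≈ 3.40 m/s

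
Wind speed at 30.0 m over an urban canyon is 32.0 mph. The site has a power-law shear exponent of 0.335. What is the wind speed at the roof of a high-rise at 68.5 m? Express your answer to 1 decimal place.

Power-law profile: V₂ = V₁ · (z₂/z₁)^α
V₂ = 32.0 × (68.5/30.0)^0.335 = 32.0 × (2.2833)^0.335
    = 32.0 × 1.3186 = 42.1959 mph

42.2 mph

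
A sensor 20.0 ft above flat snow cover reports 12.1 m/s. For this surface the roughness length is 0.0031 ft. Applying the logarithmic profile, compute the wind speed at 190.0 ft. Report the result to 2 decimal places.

Log law: V(z) ∝ ln(z/z₀), so V₂/V₁ = ln(z₂/z₀) / ln(z₁/z₀).
ln(190.0/0.0031) = 11.0234, ln(20.0/0.0031) = 8.7721
V₂ = 12.1 × 11.0234/8.7721 = 12.1 × 1.2566 = 15.2054 m/s

15.21 m/s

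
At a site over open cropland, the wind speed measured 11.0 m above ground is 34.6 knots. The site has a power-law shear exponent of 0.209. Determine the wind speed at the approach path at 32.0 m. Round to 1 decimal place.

43.3 knots

Power-law profile: V₂ = V₁ · (z₂/z₁)^α
V₂ = 34.6 × (32.0/11.0)^0.209 = 34.6 × (2.9091)^0.209
    = 34.6 × 1.2500 = 43.2515 knots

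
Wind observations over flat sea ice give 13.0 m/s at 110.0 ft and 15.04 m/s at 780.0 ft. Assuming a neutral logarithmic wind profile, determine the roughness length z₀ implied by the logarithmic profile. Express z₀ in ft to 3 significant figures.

Log law: V(z) ∝ ln(z/z₀). With r = V₁/V₂ = 13.0/15.04 = 0.86436,
r · ln(z₂/z₀) = ln(z₁/z₀) ⇒ ln z₀ = (ln z₁ − r·ln z₂)/(1 − r)
ln z₀ = (4.70048 − 0.86436×6.65929) / 0.13564 = -7.7822
z₀ = exp(-7.7822) = 0.0004171 ft

z₀ ≈ 0.000417 ft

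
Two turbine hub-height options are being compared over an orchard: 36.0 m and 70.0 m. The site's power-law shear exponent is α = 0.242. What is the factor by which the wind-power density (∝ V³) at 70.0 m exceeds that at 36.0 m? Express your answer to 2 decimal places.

1.62

Speed ratio: V_B/V_A = (z_B/z_A)^α = (70.0/36.0)^0.242 = (1.9444)^0.242 = 1.17460
Power-density ratio: P_B/P_A = (V_B/V_A)³ = (1.17460)³ = 1.62056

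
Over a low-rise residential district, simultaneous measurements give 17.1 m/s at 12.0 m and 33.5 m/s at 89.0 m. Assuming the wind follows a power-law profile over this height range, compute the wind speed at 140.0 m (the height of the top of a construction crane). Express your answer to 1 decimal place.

First find α: α = ln(V₂/V₁)/ln(z₂/z₁) = ln(33.5/17.1)/ln(89.0/12.0) = 0.67247/2.00373 = 0.3356
Extrapolate from 89.0 m to 140.0 m: V₃ = 33.5 × (140.0/89.0)^0.3356 = 33.5 × 1.1642 = 39.0006 m/s

39.0 m/s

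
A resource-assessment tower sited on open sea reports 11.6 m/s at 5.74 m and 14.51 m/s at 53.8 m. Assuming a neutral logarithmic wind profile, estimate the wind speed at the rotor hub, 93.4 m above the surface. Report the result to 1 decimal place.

15.2 m/s

Log law: V ∝ ln(z/z₀). From the pair, with r = V₁/V₂ = 0.79945,
ln z₀ = (ln z₁ − r·ln z₂)/(1 − r) = (1.7475 − 0.79945×3.9853)/0.20055 = -7.1730 → z₀ = 0.0007670 m
V₃ = V₁ · ln(z₃/z₀)/ln(z₁/z₀) = 11.6 × 11.7099/8.9205 = 15.2273 m/s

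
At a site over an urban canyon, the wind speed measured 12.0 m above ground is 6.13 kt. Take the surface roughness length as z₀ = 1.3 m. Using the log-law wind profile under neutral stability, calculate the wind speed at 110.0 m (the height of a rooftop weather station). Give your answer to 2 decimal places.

Log law: V(z) ∝ ln(z/z₀), so V₂/V₁ = ln(z₂/z₀) / ln(z₁/z₀).
ln(110.0/1.3) = 4.4381, ln(12.0/1.3) = 2.2225
V₂ = 6.13 × 4.4381/2.2225 = 6.13 × 1.9969 = 12.2408 kt

12.24 kt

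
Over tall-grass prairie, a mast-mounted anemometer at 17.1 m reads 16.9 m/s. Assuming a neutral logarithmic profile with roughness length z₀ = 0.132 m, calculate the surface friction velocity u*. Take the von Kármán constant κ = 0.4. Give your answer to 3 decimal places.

Log law: V(z) = (u*/κ) · ln(z/z₀) ⇒ u* = κ · V / ln(z/z₀)
u* = 0.4 × 16.9 / ln(17.1/0.132) = 0.4 × 16.9 / 4.8640
   = 6.7600 / 4.8640 = 1.3898 m/s

u* ≈ 1.390 m/s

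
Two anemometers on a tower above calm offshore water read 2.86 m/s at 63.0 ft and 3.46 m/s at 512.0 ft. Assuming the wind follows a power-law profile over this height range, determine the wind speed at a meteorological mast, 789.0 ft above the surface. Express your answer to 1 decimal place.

First find α: α = ln(V₂/V₁)/ln(z₂/z₁) = ln(3.46/2.86)/ln(512.0/63.0) = 0.19045/2.09519 = 0.0909
Extrapolate from 512.0 ft to 789.0 ft: V₃ = 3.46 × (789.0/512.0)^0.0909 = 3.46 × 1.0401 = 3.5987 m/s

3.6 m/s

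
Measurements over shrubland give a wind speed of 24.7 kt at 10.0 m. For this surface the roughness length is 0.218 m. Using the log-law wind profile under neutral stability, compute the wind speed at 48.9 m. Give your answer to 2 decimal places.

34.95 kt

Log law: V(z) ∝ ln(z/z₀), so V₂/V₁ = ln(z₂/z₀) / ln(z₁/z₀).
ln(48.9/0.218) = 5.4130, ln(10.0/0.218) = 3.8258
V₂ = 24.7 × 5.4130/3.8258 = 24.7 × 1.4149 = 34.9471 kt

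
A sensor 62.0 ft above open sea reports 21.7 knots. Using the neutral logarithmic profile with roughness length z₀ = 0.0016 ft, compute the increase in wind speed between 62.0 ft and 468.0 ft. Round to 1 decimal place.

4.2 knots

Log law: V₂ = V₁ · ln(z₂/z₀)/ln(z₁/z₀) = 21.7 × 12.5862/10.5649 = 25.8518 knots
ΔV = 25.8518 − 21.7 = 4.1518 knots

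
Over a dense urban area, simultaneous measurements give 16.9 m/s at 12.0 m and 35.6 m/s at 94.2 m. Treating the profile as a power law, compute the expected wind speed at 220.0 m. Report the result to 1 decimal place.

48.4 m/s

First find α: α = ln(V₂/V₁)/ln(z₂/z₁) = ln(35.6/16.9)/ln(94.2/12.0) = 0.74503/2.06051 = 0.3616
Extrapolate from 94.2 m to 220.0 m: V₃ = 35.6 × (220.0/94.2)^0.3616 = 35.6 × 1.3589 = 48.3776 m/s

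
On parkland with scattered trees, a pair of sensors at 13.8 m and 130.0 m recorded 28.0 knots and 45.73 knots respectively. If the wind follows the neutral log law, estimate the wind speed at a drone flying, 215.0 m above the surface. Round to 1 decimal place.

Log law: V ∝ ln(z/z₀). From the pair, with r = V₁/V₂ = 0.61229,
ln z₀ = (ln z₁ − r·ln z₂)/(1 − r) = (2.6247 − 0.61229×4.8675)/0.38771 = -0.9174 → z₀ = 0.3996 m
V₃ = V₁ · ln(z₃/z₀)/ln(z₁/z₀) = 28.0 × 6.2880/3.5420 = 49.7071 knots

49.7 knots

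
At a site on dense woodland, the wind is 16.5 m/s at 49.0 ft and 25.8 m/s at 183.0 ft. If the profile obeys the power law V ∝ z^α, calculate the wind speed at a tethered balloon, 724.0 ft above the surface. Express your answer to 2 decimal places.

41.14 m/s

First find α: α = ln(V₂/V₁)/ln(z₂/z₁) = ln(25.8/16.5)/ln(183.0/49.0) = 0.44701/1.31767 = 0.3392
Extrapolate from 183.0 ft to 724.0 ft: V₃ = 25.8 × (724.0/183.0)^0.3392 = 25.8 × 1.5945 = 41.1384 m/s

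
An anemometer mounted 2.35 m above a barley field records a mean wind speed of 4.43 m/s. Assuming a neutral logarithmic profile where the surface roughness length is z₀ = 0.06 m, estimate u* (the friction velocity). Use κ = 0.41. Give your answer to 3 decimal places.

Log law: V(z) = (u*/κ) · ln(z/z₀) ⇒ u* = κ · V / ln(z/z₀)
u* = 0.41 × 4.43 / ln(2.35/0.06) = 0.41 × 4.43 / 3.6678
   = 1.8163 / 3.6678 = 0.4952 m/s

u* ≈ 0.495 m/s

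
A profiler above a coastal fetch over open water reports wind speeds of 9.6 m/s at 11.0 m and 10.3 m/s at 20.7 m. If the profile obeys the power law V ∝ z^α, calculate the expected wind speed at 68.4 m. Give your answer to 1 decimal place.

11.8 m/s

First find α: α = ln(V₂/V₁)/ln(z₂/z₁) = ln(10.3/9.6)/ln(20.7/11.0) = 0.07038/0.63224 = 0.1113
Extrapolate from 20.7 m to 68.4 m: V₃ = 10.3 × (68.4/20.7)^0.1113 = 10.3 × 1.1423 = 11.7658 m/s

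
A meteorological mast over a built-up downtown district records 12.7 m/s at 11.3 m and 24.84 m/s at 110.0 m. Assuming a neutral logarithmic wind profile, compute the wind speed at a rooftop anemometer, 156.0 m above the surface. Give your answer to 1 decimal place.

Log law: V ∝ ln(z/z₀). From the pair, with r = V₁/V₂ = 0.51127,
ln z₀ = (ln z₁ − r·ln z₂)/(1 − r) = (2.4248 − 0.51127×4.7005)/0.48873 = 0.0442 → z₀ = 1.045 m
V₃ = V₁ · ln(z₃/z₀)/ln(z₁/z₀) = 12.7 × 5.0057/2.3807 = 26.7038 m/s

26.7 m/s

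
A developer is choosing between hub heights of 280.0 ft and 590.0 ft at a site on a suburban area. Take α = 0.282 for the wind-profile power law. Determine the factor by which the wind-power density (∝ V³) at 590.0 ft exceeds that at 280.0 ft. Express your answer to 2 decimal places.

1.88

Speed ratio: V_B/V_A = (z_B/z_A)^α = (590.0/280.0)^0.282 = (2.1071)^0.282 = 1.23390
Power-density ratio: P_B/P_A = (V_B/V_A)³ = (1.23390)³ = 1.87865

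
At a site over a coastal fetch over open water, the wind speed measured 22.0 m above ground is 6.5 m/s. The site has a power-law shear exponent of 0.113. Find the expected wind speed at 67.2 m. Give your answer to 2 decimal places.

7.37 m/s

Power-law profile: V₂ = V₁ · (z₂/z₁)^α
V₂ = 6.5 × (67.2/22.0)^0.113 = 6.5 × (3.0545)^0.113
    = 6.5 × 1.1345 = 7.3742 m/s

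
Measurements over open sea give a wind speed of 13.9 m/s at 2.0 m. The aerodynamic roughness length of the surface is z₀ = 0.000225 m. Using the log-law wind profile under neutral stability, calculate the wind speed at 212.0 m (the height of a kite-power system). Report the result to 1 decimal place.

Log law: V(z) ∝ ln(z/z₀), so V₂/V₁ = ln(z₂/z₀) / ln(z₁/z₀).
ln(212.0/0.000225) = 13.7560, ln(2.0/0.000225) = 9.0926
V₂ = 13.9 × 13.7560/9.0926 = 13.9 × 1.5129 = 21.0291 m/s

21.0 m/s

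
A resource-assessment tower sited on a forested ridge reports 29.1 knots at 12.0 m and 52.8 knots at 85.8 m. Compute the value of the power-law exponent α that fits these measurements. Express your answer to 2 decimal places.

Power law: V₂/V₁ = (z₂/z₁)^α ⇒ α = ln(V₂/V₁) / ln(z₂/z₁)
α = ln(52.8/29.1) / ln(85.8/12.0) = ln(1.8144) / ln(7.1500)
  = 0.59577 / 1.96711 = 0.30287

α ≈ 0.30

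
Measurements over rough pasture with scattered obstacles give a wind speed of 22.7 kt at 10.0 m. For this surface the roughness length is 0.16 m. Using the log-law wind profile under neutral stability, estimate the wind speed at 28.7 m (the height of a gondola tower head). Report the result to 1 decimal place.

28.5 kt

Log law: V(z) ∝ ln(z/z₀), so V₂/V₁ = ln(z₂/z₀) / ln(z₁/z₀).
ln(28.7/0.16) = 5.1895, ln(10.0/0.16) = 4.1352
V₂ = 22.7 × 5.1895/4.1352 = 22.7 × 1.2550 = 28.4876 kt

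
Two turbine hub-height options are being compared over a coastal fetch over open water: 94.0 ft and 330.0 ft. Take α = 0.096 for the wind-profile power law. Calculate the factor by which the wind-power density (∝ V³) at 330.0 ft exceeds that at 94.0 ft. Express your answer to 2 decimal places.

1.44

Speed ratio: V_B/V_A = (z_B/z_A)^α = (330.0/94.0)^0.096 = (3.5106)^0.096 = 1.12812
Power-density ratio: P_B/P_A = (V_B/V_A)³ = (1.12812)³ = 1.43572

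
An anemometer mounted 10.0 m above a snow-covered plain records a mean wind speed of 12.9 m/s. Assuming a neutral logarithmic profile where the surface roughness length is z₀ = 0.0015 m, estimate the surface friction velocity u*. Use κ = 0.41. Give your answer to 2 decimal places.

Log law: V(z) = (u*/κ) · ln(z/z₀) ⇒ u* = κ · V / ln(z/z₀)
u* = 0.41 × 12.9 / ln(10.0/0.0015) = 0.41 × 12.9 / 8.8049
   = 5.2890 / 8.8049 = 0.6007 m/s

u* ≈ 0.60 m/s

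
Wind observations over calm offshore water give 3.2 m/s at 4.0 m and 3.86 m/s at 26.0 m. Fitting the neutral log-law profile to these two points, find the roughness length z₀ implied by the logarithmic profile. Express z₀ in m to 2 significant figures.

Log law: V(z) ∝ ln(z/z₀). With r = V₁/V₂ = 3.2/3.86 = 0.82902,
r · ln(z₂/z₀) = ln(z₁/z₀) ⇒ ln z₀ = (ln z₁ − r·ln z₂)/(1 − r)
ln z₀ = (1.38629 − 0.82902×3.25810) / 0.17098 = -7.6891
z₀ = exp(-7.6891) = 0.0004578 m

z₀ ≈ 0.00046 m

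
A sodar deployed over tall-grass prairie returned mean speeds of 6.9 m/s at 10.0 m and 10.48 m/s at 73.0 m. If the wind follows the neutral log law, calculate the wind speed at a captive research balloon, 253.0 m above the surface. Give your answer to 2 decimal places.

12.72 m/s

Log law: V ∝ ln(z/z₀). From the pair, with r = V₁/V₂ = 0.65840,
ln z₀ = (ln z₁ − r·ln z₂)/(1 − r) = (2.3026 − 0.65840×4.2905)/0.34160 = -1.5288 → z₀ = 0.2168 m
V₃ = V₁ · ln(z₃/z₀)/ln(z₁/z₀) = 6.9 × 7.0622/3.8314 = 12.7184 m/s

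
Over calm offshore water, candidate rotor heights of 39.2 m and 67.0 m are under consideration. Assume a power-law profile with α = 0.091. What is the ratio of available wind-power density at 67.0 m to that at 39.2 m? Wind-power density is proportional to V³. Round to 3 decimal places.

1.158

Speed ratio: V_B/V_A = (z_B/z_A)^α = (67.0/39.2)^0.091 = (1.7092)^0.091 = 1.04999
Power-density ratio: P_B/P_A = (V_B/V_A)³ = (1.04999)³ = 1.15758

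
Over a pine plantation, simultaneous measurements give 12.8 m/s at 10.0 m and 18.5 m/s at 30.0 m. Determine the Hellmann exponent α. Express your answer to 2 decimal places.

α ≈ 0.34

Power law: V₂/V₁ = (z₂/z₁)^α ⇒ α = ln(V₂/V₁) / ln(z₂/z₁)
α = ln(18.5/12.8) / ln(30.0/10.0) = ln(1.4453) / ln(3.0000)
  = 0.36833 / 1.09861 = 0.33526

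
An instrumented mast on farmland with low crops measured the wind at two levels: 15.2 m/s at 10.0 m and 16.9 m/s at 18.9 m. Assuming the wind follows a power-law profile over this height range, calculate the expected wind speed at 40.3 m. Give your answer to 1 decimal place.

19.2 m/s

First find α: α = ln(V₂/V₁)/ln(z₂/z₁) = ln(16.9/15.2)/ln(18.9/10.0) = 0.10602/0.63658 = 0.1665
Extrapolate from 18.9 m to 40.3 m: V₃ = 16.9 × (40.3/18.9)^0.1665 = 16.9 × 1.1344 = 19.1714 m/s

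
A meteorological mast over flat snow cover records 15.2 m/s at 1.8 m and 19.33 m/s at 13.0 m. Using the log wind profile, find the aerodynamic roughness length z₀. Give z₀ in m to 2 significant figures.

z₀ ≈ 0.0012 m

Log law: V(z) ∝ ln(z/z₀). With r = V₁/V₂ = 15.2/19.33 = 0.78634,
r · ln(z₂/z₀) = ln(z₁/z₀) ⇒ ln z₀ = (ln z₁ − r·ln z₂)/(1 − r)
ln z₀ = (0.58779 − 0.78634×2.56495) / 0.21366 = -6.6889
z₀ = exp(-6.6889) = 0.001245 m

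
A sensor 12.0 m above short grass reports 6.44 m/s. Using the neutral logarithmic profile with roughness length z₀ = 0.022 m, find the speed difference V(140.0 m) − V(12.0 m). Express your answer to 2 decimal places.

Log law: V₂ = V₁ · ln(z₂/z₀)/ln(z₁/z₀) = 6.44 × 8.7584/6.3016 = 8.9507 m/s
ΔV = 8.9507 − 6.44 = 2.5107 m/s

2.51 m/s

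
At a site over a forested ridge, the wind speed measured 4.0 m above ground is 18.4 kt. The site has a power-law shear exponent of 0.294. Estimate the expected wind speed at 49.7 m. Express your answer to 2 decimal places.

38.60 kt

Power-law profile: V₂ = V₁ · (z₂/z₁)^α
V₂ = 18.4 × (49.7/4.0)^0.294 = 18.4 × (12.4250)^0.294
    = 18.4 × 2.0976 = 38.5959 kt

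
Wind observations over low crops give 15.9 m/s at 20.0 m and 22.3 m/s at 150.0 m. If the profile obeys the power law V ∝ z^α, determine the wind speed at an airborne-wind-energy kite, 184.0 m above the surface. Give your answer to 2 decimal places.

23.08 m/s

First find α: α = ln(V₂/V₁)/ln(z₂/z₁) = ln(22.3/15.9)/ln(150.0/20.0) = 0.33827/2.01490 = 0.1679
Extrapolate from 150.0 m to 184.0 m: V₃ = 22.3 × (184.0/150.0)^0.1679 = 22.3 × 1.0349 = 23.0781 m/s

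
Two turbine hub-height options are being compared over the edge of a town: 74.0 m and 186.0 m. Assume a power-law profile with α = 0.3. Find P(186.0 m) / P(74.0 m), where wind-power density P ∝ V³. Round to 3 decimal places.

Speed ratio: V_B/V_A = (z_B/z_A)^α = (186.0/74.0)^0.3 = (2.5135)^0.3 = 1.31851
Power-density ratio: P_B/P_A = (V_B/V_A)³ = (1.31851)³ = 2.29220

2.292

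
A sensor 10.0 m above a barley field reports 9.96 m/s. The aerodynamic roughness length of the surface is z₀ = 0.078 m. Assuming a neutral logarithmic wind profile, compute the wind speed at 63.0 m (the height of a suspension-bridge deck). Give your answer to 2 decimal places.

13.74 m/s

Log law: V(z) ∝ ln(z/z₀), so V₂/V₁ = ln(z₂/z₀) / ln(z₁/z₀).
ln(63.0/0.078) = 6.6942, ln(10.0/0.078) = 4.8536
V₂ = 9.96 × 6.6942/4.8536 = 9.96 × 1.3792 = 13.7369 m/s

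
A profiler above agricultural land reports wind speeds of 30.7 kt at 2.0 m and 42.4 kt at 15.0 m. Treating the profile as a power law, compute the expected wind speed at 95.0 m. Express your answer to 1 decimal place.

57.0 kt

First find α: α = ln(V₂/V₁)/ln(z₂/z₁) = ln(42.4/30.7)/ln(15.0/2.0) = 0.32289/2.01490 = 0.1602
Extrapolate from 15.0 m to 95.0 m: V₃ = 42.4 × (95.0/15.0)^0.1602 = 42.4 × 1.3442 = 56.9936 kt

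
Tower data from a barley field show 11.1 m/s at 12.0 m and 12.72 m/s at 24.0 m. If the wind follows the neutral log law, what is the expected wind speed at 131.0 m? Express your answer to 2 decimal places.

16.69 m/s

Log law: V ∝ ln(z/z₀). From the pair, with r = V₁/V₂ = 0.87264,
ln z₀ = (ln z₁ − r·ln z₂)/(1 − r) = (2.4849 − 0.87264×3.1781)/0.12736 = -2.2644 → z₀ = 0.1039 m
V₃ = V₁ · ln(z₃/z₀)/ln(z₁/z₀) = 11.1 × 7.1396/4.7493 = 16.6865 m/s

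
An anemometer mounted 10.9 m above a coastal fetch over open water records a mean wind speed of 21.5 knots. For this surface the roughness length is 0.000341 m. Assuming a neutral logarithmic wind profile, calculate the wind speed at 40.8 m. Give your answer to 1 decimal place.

Log law: V(z) ∝ ln(z/z₀), so V₂/V₁ = ln(z₂/z₀) / ln(z₁/z₀).
ln(40.8/0.000341) = 11.6923, ln(10.9/0.000341) = 10.3724
V₂ = 21.5 × 11.6923/10.3724 = 21.5 × 1.1273 = 24.2359 knots

24.2 knots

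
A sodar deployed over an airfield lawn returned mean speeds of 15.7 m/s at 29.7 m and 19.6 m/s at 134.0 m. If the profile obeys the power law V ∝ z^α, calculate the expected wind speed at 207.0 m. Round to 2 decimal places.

20.90 m/s

First find α: α = ln(V₂/V₁)/ln(z₂/z₁) = ln(19.6/15.7)/ln(134.0/29.7) = 0.22187/1.50669 = 0.1473
Extrapolate from 134.0 m to 207.0 m: V₃ = 19.6 × (207.0/134.0)^0.1473 = 19.6 × 1.0661 = 20.8962 m/s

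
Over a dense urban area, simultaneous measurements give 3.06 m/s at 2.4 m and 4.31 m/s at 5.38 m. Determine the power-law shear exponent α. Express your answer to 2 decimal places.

α ≈ 0.42

Power law: V₂/V₁ = (z₂/z₁)^α ⇒ α = ln(V₂/V₁) / ln(z₂/z₁)
α = ln(4.31/3.06) / ln(5.38/2.4) = ln(1.4085) / ln(2.2417)
  = 0.34252 / 0.80722 = 0.42432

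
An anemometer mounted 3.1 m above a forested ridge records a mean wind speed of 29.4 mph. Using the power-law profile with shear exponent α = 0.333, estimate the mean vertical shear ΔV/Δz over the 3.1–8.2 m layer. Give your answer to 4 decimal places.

Power law: V₂ = V₁ · (z₂/z₁)^α = 29.4 × (2.6452)^0.333 = 40.6466 mph
ΔV/Δz = (40.6466 − 29.4)/(8.2 − 3.1) = 11.2466/5.1000 = 2.20521 mph/m

2.2052 mph/m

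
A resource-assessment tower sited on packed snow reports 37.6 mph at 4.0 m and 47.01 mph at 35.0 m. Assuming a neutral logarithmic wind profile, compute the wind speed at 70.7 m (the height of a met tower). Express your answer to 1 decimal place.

Log law: V ∝ ln(z/z₀). From the pair, with r = V₁/V₂ = 0.79983,
ln z₀ = (ln z₁ − r·ln z₂)/(1 − r) = (1.3863 − 0.79983×3.5553)/0.20017 = -7.2807 → z₀ = 0.0006887 m
V₃ = V₁ · ln(z₃/z₀)/ln(z₁/z₀) = 37.6 × 11.5391/8.6670 = 50.0602 mph

50.1 mph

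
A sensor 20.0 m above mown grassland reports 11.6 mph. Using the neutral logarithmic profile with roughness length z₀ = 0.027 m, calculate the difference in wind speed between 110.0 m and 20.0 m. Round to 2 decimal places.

2.99 mph

Log law: V₂ = V₁ · ln(z₂/z₀)/ln(z₁/z₀) = 11.6 × 8.3124/6.6077 = 14.5928 mph
ΔV = 14.5928 − 11.6 = 2.9928 mph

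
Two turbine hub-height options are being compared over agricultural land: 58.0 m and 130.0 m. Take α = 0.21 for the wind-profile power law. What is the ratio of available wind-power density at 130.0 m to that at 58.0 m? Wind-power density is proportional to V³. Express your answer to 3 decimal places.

1.663

Speed ratio: V_B/V_A = (z_B/z_A)^α = (130.0/58.0)^0.21 = (2.2414)^0.21 = 1.18470
Power-density ratio: P_B/P_A = (V_B/V_A)³ = (1.18470)³ = 1.66274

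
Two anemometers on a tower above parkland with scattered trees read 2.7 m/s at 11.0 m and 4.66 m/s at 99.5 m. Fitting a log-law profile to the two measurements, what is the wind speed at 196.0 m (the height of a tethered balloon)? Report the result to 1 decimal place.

5.3 m/s

Log law: V ∝ ln(z/z₀). From the pair, with r = V₁/V₂ = 0.57940,
ln z₀ = (ln z₁ − r·ln z₂)/(1 − r) = (2.3979 − 0.57940×4.6002)/0.42060 = -0.6358 → z₀ = 0.5295 m
V₃ = V₁ · ln(z₃/z₀)/ln(z₁/z₀) = 2.7 × 5.9139/3.0337 = 5.2634 m/s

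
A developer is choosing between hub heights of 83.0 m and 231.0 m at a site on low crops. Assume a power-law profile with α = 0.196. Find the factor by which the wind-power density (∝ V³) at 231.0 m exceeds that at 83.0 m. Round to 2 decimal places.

1.83

Speed ratio: V_B/V_A = (z_B/z_A)^α = (231.0/83.0)^0.196 = (2.7831)^0.196 = 1.22216
Power-density ratio: P_B/P_A = (V_B/V_A)³ = (1.22216)³ = 1.82552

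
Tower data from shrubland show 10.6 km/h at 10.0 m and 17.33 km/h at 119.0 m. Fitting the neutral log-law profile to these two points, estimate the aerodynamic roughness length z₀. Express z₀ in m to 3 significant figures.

Log law: V(z) ∝ ln(z/z₀). With r = V₁/V₂ = 10.6/17.33 = 0.61166,
r · ln(z₂/z₀) = ln(z₁/z₀) ⇒ ln z₀ = (ln z₁ − r·ln z₂)/(1 − r)
ln z₀ = (2.30259 − 0.61166×4.77912) / 0.38834 = -1.5981
z₀ = exp(-1.5981) = 0.2023 m

z₀ ≈ 0.202 m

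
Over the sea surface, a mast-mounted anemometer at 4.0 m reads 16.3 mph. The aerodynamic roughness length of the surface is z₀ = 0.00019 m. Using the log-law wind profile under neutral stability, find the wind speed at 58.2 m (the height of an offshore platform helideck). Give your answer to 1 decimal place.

Log law: V(z) ∝ ln(z/z₀), so V₂/V₁ = ln(z₂/z₀) / ln(z₁/z₀).
ln(58.2/0.00019) = 12.6324, ln(4.0/0.00019) = 9.9548
V₂ = 16.3 × 12.6324/9.9548 = 16.3 × 1.2690 = 20.6843 mph

20.7 mph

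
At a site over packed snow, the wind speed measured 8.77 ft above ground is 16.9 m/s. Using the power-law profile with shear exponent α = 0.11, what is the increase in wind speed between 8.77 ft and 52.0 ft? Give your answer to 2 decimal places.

Power law: V₂ = V₁ · (z₂/z₁)^α = 16.9 × (5.9293)^0.11 = 20.5550 m/s
ΔV = 20.5550 − 16.9 = 3.6550 m/s

3.65 m/s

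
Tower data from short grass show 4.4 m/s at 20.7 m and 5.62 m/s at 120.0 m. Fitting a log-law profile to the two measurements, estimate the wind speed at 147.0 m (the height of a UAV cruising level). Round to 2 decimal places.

5.76 m/s

Log law: V ∝ ln(z/z₀). From the pair, with r = V₁/V₂ = 0.78292,
ln z₀ = (ln z₁ − r·ln z₂)/(1 − r) = (3.0301 − 0.78292×4.7875)/0.21708 = -3.3079 → z₀ = 0.03659 m
V₃ = V₁ · ln(z₃/z₀)/ln(z₁/z₀) = 4.4 × 8.2983/6.3380 = 5.7609 m/s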